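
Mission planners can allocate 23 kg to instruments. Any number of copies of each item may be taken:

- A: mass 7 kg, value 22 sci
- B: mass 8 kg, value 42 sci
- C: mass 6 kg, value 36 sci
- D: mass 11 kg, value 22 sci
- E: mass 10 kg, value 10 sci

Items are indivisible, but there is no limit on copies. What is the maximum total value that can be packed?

120 sci

Best value-per-unit is C at 36/6; filling with it alone gives 3×36 = 108.
Optimal mix: 2×B + 1×C → mass 22, value 120.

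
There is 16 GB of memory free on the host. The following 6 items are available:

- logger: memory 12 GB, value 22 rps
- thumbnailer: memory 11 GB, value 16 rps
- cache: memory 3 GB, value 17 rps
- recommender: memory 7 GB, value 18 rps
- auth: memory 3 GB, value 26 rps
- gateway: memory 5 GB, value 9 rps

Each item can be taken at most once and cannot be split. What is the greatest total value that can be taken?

This is a 0/1 knapsack; check combinations near the capacity.
- cache+recommender+auth: memory 3+7+3=13, value 17+18+26=61
- recommender+auth+gateway: memory 7+3+5=15, value 18+26+9=53
- cache+auth+gateway: memory 3+3+5=11, value 17+26+9=52
- logger+auth: memory 12+3=15, value 22+26=48
- recommender+auth: memory 7+3=10, value 18+26=44
Best: 61 rps.

61 rps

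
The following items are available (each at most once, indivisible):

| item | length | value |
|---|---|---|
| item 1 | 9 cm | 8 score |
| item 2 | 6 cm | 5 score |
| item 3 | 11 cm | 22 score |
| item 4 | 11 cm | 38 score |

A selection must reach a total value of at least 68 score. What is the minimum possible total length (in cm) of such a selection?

Subsets with value ≥ 68, sorted by total length:
- item 1+item 3+item 4: length 31, value 68
- item 1+item 2+item 3+item 4: length 37, value 73
Minimum length: 31 cm.

31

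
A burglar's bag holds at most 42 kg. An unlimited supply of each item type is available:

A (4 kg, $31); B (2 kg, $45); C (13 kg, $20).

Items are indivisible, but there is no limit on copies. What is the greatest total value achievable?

$945

Best value-per-unit is B at 45/2, and filling with it alone uses weight 21×2=42. No mix of the others beats 21×45 = 945.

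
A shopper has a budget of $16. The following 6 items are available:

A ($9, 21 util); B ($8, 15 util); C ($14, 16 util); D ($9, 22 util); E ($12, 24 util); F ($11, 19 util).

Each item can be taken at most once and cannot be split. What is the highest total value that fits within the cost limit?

Check high-value combinations within $16:
- E: cost 12, value 24
- D: cost 9, value 22
- A: cost 9, value 21
Best: 24 util.

24 util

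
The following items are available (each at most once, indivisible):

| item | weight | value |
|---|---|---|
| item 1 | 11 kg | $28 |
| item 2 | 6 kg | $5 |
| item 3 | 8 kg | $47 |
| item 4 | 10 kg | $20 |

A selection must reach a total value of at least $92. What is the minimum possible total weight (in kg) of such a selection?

29

Subsets with value ≥ 92, sorted by total weight:
- item 1+item 3+item 4: weight 29, value 95
- item 1+item 2+item 3+item 4: weight 35, value 100
Minimum weight: 29 kg.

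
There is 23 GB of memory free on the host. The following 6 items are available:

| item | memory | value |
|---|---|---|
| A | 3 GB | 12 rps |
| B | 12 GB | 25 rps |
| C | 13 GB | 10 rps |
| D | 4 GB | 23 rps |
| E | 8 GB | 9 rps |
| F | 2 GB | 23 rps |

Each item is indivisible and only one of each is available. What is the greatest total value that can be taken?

Check high-value combinations within 23 GB:
- A+B+D+F: memory 3+12+4+2=21, value 12+25+23+23=83
- B+D+F: memory 12+4+2=18, value 25+23+23=71
- A+C+D+F: memory 3+13+4+2=22, value 12+10+23+23=68
- A+D+E+F: memory 3+4+8+2=17, value 12+23+9+23=67
- A+B+F: memory 3+12+2=17, value 12+25+23=60
Best: 83 rps.

83 rps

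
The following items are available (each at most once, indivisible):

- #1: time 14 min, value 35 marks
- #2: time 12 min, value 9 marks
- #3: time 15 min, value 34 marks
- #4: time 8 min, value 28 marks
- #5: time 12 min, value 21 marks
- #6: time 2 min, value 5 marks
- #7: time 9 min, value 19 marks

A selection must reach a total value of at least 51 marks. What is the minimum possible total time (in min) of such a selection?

19

Subsets with value ≥ 51, sorted by total time:
- #4+#6+#7: time 19, value 52
- #1+#4: time 22, value 63
- #4+#5+#6: time 22, value 54
- #3+#4: time 23, value 62
Minimum time: 19 min.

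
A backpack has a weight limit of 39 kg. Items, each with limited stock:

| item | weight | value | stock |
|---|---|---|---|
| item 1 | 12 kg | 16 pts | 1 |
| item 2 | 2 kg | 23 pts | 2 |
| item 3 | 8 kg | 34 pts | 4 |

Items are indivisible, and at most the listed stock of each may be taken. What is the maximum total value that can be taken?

182 pts

Best selections within weight 39 and stock limits:
- 2×item 2 + 4×item 3: weight 36, value 182
- 1×item 2 + 4×item 3: weight 34, value 159
Best: 182 pts.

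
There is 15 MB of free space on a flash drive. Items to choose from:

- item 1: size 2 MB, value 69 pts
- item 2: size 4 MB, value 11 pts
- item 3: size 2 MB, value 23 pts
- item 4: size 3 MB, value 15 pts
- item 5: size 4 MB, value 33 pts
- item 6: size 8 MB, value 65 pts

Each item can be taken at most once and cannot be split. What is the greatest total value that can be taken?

172 pts

Check high-value combinations within 15 MB:
- item 1+item 3+item 4+item 6: size 2+2+3+8=15, value 69+23+15+65=172
- item 1+item 5+item 6: size 2+4+8=14, value 69+33+65=167
- item 1+item 3+item 6: size 2+2+8=12, value 69+23+65=157
Best: 172 pts.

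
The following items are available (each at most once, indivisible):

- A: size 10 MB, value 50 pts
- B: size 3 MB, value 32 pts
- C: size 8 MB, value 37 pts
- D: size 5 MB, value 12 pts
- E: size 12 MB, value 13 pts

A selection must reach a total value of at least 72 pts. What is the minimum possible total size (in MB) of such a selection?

Subsets with value ≥ 72, sorted by total size:
- A+B: size 13, value 82
- B+C+D: size 16, value 81
Minimum size: 13 MB.

13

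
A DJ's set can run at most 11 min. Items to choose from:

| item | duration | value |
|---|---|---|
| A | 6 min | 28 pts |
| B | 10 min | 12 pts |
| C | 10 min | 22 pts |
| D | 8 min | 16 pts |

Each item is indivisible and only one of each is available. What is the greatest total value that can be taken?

Check high-value combinations within 11 min:
- A: duration 6, value 28
- C: duration 10, value 22
- D: duration 8, value 16
- B: duration 10, value 12
Best: 28 pts.

28 pts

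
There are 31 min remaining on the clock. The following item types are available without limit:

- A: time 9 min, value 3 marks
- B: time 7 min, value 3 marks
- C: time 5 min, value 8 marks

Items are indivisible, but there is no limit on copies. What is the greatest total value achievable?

48 marks

Best value-per-unit is C at 8/5, and filling with it alone uses time 6×5=30. No mix of the others beats 6×8 = 48.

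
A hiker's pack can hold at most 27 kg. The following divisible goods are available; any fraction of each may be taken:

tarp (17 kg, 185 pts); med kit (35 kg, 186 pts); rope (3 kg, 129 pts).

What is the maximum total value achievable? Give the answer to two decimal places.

Take in order of value per unit:
- rope (129/3 per unit): all 3 → value 129, running total 129.00
- tarp (185/17 per unit): all 17 → value 185, running total 314.00
- med kit (186/35 per unit): 7 of 35 → value 7×186/35 = 37.2000, running total 351.20
Total 351.20.

351.20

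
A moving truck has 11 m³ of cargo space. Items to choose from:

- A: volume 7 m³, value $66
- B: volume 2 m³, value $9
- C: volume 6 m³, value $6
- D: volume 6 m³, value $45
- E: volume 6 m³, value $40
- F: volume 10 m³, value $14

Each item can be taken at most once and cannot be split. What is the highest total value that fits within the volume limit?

$75

Check high-value combinations within 11 m³:
- A+B: volume 7+2=9, value 66+9=75
- A: volume 7, value 66
- B+D: volume 2+6=8, value 9+45=54
Best: $75.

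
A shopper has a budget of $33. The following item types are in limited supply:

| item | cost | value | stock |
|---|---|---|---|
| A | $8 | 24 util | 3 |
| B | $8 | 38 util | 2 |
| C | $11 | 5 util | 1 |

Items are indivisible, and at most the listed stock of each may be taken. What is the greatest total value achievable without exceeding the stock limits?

124 util

Best selections within cost 33 and stock limits:
- 2×A + 2×B: cost 32, value 124
- 3×A + 1×B: cost 32, value 110
- 1×A + 2×B: cost 24, value 100
Best: 124 util.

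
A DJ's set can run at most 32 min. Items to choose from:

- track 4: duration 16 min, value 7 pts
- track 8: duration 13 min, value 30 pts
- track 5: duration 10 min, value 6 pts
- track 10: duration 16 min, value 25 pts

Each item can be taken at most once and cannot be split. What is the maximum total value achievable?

Check high-value combinations within 32 min:
- track 8+track 10: duration 13+16=29, value 30+25=55
- track 4+track 8: duration 16+13=29, value 7+30=37
- track 8+track 5: duration 13+10=23, value 30+6=36
Best: 55 pts.

55 pts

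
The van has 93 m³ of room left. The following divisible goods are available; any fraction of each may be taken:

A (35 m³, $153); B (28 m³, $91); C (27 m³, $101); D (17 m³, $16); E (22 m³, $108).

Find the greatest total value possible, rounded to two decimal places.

391.25

Take in order of value per unit:
- E (108/22 per unit): all 22 → value 108, running total 108.00
- A (153/35 per unit): all 35 → value 153, running total 261.00
- C (101/27 per unit): all 27 → value 101, running total 362.00
- B (91/28 per unit): 9 of 28 → value 9×91/28 = 29.2500, running total 391.25
Total 391.25.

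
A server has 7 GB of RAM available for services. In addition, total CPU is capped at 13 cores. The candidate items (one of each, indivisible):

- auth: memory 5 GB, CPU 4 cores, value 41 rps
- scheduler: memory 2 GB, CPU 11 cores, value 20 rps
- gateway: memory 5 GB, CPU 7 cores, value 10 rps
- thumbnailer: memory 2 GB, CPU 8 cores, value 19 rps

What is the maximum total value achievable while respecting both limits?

60 rps

Feasible sets respecting both limits:
- auth+thumbnailer: memory 7, CPU 12, value 60
- auth: memory 5, CPU 4, value 41
- scheduler: memory 2, CPU 11, value 20
Best: 60 rps.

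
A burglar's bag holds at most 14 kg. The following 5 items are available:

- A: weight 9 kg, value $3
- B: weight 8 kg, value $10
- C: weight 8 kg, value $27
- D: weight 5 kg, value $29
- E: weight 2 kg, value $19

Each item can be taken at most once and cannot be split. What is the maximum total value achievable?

Check high-value combinations within 14 kg:
- C+D: weight 8+5=13, value 27+29=56
- D+E: weight 5+2=7, value 29+19=48
- C+E: weight 8+2=10, value 27+19=46
Best: $56.

$56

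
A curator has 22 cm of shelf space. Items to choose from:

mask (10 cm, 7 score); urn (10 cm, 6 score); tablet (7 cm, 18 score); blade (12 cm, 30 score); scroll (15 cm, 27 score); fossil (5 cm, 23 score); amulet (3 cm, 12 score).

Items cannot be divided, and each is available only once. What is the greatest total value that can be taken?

65 score

This is a 0/1 knapsack; check combinations near the capacity.
- blade+fossil+amulet: length 12+5+3=20, value 30+23+12=65
- tablet+blade+amulet: length 7+12+3=22, value 18+30+12=60
- tablet+fossil+amulet: length 7+5+3=15, value 18+23+12=53
- blade+fossil: length 12+5=17, value 30+23=53
- scroll+fossil: length 15+5=20, value 27+23=50
Best: 65 score.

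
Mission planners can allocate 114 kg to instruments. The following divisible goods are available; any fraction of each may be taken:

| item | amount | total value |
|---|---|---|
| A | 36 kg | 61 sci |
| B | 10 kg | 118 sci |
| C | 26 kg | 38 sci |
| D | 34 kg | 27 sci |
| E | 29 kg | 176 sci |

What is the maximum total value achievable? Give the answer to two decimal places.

403.32

Take in order of value per unit:
- B (118/10 per unit): all 10 → value 118, running total 118.00
- E (176/29 per unit): all 29 → value 176, running total 294.00
- A (61/36 per unit): all 36 → value 61, running total 355.00
- C (38/26 per unit): all 26 → value 38, running total 393.00
- D (27/34 per unit): 13 of 34 → value 13×27/34 = 10.3235, running total 403.32
Total 403.32.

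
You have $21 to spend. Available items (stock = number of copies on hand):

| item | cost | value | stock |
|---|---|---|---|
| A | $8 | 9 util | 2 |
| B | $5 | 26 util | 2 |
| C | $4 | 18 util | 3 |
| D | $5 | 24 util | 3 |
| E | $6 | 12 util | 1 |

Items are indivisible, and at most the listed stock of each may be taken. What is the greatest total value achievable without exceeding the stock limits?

Best selections within cost 21 and stock limits:
- 2×B + 2×D: cost 20, value 100
- 1×B + 3×D: cost 20, value 98
- 2×B + 1×C + 1×D: cost 19, value 94
- 1×B + 1×C + 2×D: cost 19, value 92
Best: 100 util.

100 util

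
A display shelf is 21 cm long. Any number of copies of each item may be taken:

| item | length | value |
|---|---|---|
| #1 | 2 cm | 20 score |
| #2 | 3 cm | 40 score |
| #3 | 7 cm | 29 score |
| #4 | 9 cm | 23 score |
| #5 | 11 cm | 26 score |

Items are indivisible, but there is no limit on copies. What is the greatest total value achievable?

Best value-per-unit is #2 at 40/3, and filling with it alone uses length 7×3=21. No mix of the others beats 7×40 = 280.

280 score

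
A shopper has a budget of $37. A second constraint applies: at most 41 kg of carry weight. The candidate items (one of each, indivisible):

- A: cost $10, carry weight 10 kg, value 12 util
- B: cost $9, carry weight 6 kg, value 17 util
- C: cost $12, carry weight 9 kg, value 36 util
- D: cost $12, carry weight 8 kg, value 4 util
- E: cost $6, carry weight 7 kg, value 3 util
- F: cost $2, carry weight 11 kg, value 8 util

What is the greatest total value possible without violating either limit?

Feasible sets respecting both limits:
- A+B+C+F: cost 33, carry weight 36, value 73
- A+B+C+E: cost 37, carry weight 32, value 68
- A+B+C: cost 31, carry weight 25, value 65
- B+C+D+F: cost 35, carry weight 34, value 65
Best: 73 util.

73 util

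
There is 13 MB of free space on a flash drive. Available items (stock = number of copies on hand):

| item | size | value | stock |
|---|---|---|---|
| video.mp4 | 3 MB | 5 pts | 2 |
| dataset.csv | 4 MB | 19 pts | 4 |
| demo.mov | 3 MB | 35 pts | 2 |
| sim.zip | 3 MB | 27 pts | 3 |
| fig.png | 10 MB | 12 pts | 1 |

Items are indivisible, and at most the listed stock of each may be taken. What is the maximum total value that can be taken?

Top feasible selections:
- 2×demo.mov + 2×sim.zip: size 12, value 124
- 1×demo.mov + 3×sim.zip: size 12, value 116
Best: 124 pts.

124 pts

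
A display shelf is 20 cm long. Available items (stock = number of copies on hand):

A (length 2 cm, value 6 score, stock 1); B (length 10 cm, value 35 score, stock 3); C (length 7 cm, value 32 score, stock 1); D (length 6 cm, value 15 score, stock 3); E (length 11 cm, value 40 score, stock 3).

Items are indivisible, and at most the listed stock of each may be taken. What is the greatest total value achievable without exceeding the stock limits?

Top feasible selections:
- 1×A + 1×C + 1×E: length 20, value 78
- 1×A + 1×B + 1×C: length 19, value 73
- 1×C + 1×E: length 18, value 72
- 2×B: length 20, value 70
Best: 78 score.

78 score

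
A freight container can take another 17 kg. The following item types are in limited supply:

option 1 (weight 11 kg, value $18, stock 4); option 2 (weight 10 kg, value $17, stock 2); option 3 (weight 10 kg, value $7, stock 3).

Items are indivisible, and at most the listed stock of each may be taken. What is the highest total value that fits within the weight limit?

Best selections within weight 17 and stock limits:
- 1×option 1: weight 11, value 18
- 1×option 2: weight 10, value 17
Best: $18.

$18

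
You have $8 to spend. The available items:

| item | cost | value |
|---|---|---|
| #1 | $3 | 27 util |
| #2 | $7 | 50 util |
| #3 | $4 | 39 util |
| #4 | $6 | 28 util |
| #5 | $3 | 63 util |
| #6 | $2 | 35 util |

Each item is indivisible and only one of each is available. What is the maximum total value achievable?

Check high-value combinations within $8:
- #1+#5+#6: cost 3+3+2=8, value 27+63+35=125
- #3+#5: cost 4+3=7, value 39+63=102
- #5+#6: cost 3+2=5, value 63+35=98
Best: 125 util.

125 util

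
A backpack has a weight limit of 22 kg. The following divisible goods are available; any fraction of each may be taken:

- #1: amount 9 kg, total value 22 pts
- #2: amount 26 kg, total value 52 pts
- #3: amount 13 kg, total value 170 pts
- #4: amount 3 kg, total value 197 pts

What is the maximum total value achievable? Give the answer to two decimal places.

Take in order of value per unit:
- #4 (197/3 per unit): all 3 → value 197, running total 197.00
- #3 (170/13 per unit): all 13 → value 170, running total 367.00
- #1 (22/9 per unit): 6 of 9 → value 6×22/9 = 14.6667, running total 381.67
Total 381.67.

381.67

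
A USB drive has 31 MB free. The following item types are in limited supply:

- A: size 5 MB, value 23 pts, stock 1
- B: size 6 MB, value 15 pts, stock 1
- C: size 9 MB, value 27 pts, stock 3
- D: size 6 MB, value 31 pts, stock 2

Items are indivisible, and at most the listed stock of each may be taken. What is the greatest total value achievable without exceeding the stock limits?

Best selections within size 31 and stock limits:
- 2×C + 2×D: size 30, value 116
- 1×A + 1×C + 2×D: size 26, value 112
Best: 116 pts.

116 pts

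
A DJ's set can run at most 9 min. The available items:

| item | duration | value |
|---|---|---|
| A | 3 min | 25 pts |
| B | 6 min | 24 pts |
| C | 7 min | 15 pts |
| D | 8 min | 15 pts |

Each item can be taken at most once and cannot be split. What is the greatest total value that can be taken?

This is a 0/1 knapsack; check combinations near the capacity.
- A+B: duration 3+6=9, value 25+24=49
- A: duration 3, value 25
- B: duration 6, value 24
- C: duration 7, value 15
- D: duration 8, value 15
Best: 49 pts.

49 pts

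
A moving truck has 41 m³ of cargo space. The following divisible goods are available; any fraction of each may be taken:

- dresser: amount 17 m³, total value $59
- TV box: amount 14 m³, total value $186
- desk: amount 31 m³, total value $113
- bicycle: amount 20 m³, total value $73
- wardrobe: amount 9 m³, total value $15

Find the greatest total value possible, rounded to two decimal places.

284.52

Take in order of value per unit:
- TV box (186/14 per unit): all 14 → value 186, running total 186.00
- bicycle (73/20 per unit): all 20 → value 73, running total 259.00
- desk (113/31 per unit): 7 of 31 → value 7×113/31 = 25.5161, running total 284.52
Total 284.52.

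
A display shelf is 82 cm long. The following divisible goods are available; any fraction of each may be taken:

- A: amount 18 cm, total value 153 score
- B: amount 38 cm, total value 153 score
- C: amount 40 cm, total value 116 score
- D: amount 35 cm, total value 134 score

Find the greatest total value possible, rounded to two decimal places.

405.54

Take in order of value per unit:
- A (153/18 per unit): all 18 → value 153, running total 153.00
- B (153/38 per unit): all 38 → value 153, running total 306.00
- D (134/35 per unit): 26 of 35 → value 26×134/35 = 99.5429, running total 405.54
Total 405.54.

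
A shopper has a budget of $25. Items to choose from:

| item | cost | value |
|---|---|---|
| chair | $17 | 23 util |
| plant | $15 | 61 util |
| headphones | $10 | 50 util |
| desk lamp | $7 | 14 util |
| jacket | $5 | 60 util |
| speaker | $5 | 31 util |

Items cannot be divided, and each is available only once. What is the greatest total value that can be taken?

Check high-value combinations within $25:
- plant+jacket+speaker: cost 15+5+5=25, value 61+60+31=152
- headphones+jacket+speaker: cost 10+5+5=20, value 50+60+31=141
- headphones+desk lamp+jacket: cost 10+7+5=22, value 50+14+60=124
- plant+jacket: cost 15+5=20, value 61+60=121
Best: 152 util.

152 util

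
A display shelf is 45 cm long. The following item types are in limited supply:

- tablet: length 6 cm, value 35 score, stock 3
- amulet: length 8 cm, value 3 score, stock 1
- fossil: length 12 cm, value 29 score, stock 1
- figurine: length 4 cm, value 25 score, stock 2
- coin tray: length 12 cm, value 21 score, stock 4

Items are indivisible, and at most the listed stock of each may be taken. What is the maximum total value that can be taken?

Top feasible selections:
- 3×tablet + 1×fossil + 2×figurine: length 38, value 184
- 3×tablet + 2×figurine + 1×coin tray: length 38, value 176
- 2×tablet + 1×fossil + 2×figurine + 1×coin tray: length 44, value 170
Best: 184 score.

184 score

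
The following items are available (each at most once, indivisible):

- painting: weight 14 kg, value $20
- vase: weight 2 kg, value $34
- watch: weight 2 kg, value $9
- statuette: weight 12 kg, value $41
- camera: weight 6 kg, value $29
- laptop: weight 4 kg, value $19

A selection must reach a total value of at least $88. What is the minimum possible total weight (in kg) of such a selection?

Subsets with value ≥ 88, sorted by total weight:
- vase+watch+camera+laptop: weight 14, value 91
- vase+statuette+laptop: weight 18, value 94
- vase+statuette+camera: weight 20, value 104
Minimum weight: 14 kg.

14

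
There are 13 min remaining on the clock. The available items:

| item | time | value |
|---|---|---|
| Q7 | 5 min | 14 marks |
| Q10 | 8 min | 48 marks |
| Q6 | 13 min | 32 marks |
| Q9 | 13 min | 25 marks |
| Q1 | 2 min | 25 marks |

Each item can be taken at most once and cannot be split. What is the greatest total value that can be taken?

73 marks

Check high-value combinations within 13 min:
- Q10+Q1: time 8+2=10, value 48+25=73
- Q7+Q10: time 5+8=13, value 14+48=62
- Q10: time 8, value 48
Best: 73 marks.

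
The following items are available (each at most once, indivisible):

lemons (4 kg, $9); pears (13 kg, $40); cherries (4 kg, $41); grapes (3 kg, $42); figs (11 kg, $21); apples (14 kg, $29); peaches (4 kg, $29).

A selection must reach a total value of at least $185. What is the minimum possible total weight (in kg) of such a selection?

Subsets with value ≥ 185, sorted by total weight:
- lemons+pears+cherries+grapes+apples+peaches: weight 42, value 190
- pears+cherries+grapes+figs+apples+peaches: weight 49, value 202
- lemons+pears+cherries+grapes+figs+apples+peaches: weight 53, value 211
Minimum weight: 42 kg.

42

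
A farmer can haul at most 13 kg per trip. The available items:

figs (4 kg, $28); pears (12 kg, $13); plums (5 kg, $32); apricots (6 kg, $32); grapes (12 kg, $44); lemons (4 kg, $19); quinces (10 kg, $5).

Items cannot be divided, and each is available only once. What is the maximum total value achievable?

Check high-value combinations within 13 kg:
- figs+plums+lemons: weight 4+5+4=13, value 28+32+19=79
- plums+apricots: weight 5+6=11, value 32+32=64
- figs+plums: weight 4+5=9, value 28+32=60
Best: $79.

$79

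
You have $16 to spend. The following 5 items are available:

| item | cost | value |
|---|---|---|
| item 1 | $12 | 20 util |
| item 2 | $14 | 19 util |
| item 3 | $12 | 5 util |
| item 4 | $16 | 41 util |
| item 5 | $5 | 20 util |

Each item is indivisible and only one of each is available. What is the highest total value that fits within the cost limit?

Check high-value combinations within $16:
- item 4: cost 16, value 41
- item 5: cost 5, value 20
- item 1: cost 12, value 20
Best: 41 util.

41 util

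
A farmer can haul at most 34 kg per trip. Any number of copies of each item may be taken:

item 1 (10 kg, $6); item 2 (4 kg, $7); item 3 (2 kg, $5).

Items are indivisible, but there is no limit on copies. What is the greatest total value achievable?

Best value-per-unit is item 3 at 5/2, and filling with it alone uses weight 17×2=34. No mix of the others beats 17×5 = 85.

$85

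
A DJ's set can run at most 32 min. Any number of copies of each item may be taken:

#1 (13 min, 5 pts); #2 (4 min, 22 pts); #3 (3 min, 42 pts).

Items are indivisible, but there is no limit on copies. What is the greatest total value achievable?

Best value-per-unit is #3 at 42/3, and filling with it alone uses duration 10×3=30. No mix of the others beats 10×42 = 420.

420 pts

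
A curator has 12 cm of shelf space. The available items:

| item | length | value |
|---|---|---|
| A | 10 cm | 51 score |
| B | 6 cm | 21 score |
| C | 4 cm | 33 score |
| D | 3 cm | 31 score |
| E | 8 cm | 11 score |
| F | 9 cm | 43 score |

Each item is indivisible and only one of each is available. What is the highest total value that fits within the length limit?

74 score

Check high-value combinations within 12 cm:
- D+F: length 3+9=12, value 31+43=74
- C+D: length 4+3=7, value 33+31=64
- B+C: length 6+4=10, value 21+33=54
- B+D: length 6+3=9, value 21+31=52
Best: 74 score.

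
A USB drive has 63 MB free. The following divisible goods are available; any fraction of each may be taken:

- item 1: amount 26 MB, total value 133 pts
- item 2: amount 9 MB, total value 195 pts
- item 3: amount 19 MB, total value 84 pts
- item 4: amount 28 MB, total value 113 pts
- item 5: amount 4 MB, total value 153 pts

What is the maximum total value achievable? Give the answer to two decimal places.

Take in order of value per unit:
- item 5 (153/4 per unit): all 4 → value 153, running total 153.00
- item 2 (195/9 per unit): all 9 → value 195, running total 348.00
- item 1 (133/26 per unit): all 26 → value 133, running total 481.00
- item 3 (84/19 per unit): all 19 → value 84, running total 565.00
- item 4 (113/28 per unit): 5 of 28 → value 5×113/28 = 20.1786, running total 585.18
Total 585.18.

585.18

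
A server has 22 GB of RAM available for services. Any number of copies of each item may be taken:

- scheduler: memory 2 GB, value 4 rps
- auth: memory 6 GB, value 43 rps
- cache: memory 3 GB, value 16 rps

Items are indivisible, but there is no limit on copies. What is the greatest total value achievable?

145 rps

Best value-per-unit is auth at 43/6; filling with it alone gives 3×43 = 129.
Optimal mix: 3×auth + 1×cache → memory 21, value 145.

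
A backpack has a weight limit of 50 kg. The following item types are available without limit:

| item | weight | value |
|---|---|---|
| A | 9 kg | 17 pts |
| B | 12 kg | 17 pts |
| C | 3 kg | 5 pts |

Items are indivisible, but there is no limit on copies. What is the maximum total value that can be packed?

Best value-per-unit is A at 17/9; filling with it alone gives 5×17 = 85.
Optimal mix: 5×A + 1×C → weight 48, value 90.

90 pts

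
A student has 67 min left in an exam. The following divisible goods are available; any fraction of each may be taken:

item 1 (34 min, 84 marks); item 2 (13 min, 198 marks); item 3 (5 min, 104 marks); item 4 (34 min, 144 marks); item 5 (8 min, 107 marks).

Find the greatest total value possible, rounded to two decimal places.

570.29

Take in order of value per unit:
- item 3 (104/5 per unit): all 5 → value 104, running total 104.00
- item 2 (198/13 per unit): all 13 → value 198, running total 302.00
- item 5 (107/8 per unit): all 8 → value 107, running total 409.00
- item 4 (144/34 per unit): all 34 → value 144, running total 553.00
- item 1 (84/34 per unit): 7 of 34 → value 7×84/34 = 17.2941, running total 570.29
Total 570.29.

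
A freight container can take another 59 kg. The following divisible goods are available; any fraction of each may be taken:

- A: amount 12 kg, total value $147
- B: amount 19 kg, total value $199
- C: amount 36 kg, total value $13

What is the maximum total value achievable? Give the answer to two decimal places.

Take in order of value per unit:
- A (147/12 per unit): all 12 → value 147, running total 147.00
- B (199/19 per unit): all 19 → value 199, running total 346.00
- C (13/36 per unit): 28 of 36 → value 28×13/36 = 10.1111, running total 356.11
Total 356.11.

356.11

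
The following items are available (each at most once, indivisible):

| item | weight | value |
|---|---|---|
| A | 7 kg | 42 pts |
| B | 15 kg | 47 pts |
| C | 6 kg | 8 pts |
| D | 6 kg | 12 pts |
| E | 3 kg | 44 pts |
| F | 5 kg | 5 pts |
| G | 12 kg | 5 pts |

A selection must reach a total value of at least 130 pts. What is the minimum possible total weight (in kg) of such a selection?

Subsets with value ≥ 130, sorted by total weight:
- A+B+E: weight 25, value 133
- A+B+E+F: weight 30, value 138
- A+B+D+E: weight 31, value 145
- A+B+C+E: weight 31, value 141
Minimum weight: 25 kg.

25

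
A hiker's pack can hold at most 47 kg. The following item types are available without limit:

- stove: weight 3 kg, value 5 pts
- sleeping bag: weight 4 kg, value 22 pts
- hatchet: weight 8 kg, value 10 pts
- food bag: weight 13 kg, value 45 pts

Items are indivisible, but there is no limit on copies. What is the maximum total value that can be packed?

247 pts

Best value-per-unit is sleeping bag at 22/4; filling with it alone gives 11×22 = 242.
Optimal mix: 1×stove + 11×sleeping bag → weight 47, value 247.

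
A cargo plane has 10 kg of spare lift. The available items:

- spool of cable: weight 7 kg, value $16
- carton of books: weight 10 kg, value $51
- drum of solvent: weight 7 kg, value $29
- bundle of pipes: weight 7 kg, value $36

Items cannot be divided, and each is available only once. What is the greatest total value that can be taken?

Check high-value combinations within 10 kg:
- carton of books: weight 10, value 51
- bundle of pipes: weight 7, value 36
- drum of solvent: weight 7, value 29
- spool of cable: weight 7, value 16
Best: $51.

$51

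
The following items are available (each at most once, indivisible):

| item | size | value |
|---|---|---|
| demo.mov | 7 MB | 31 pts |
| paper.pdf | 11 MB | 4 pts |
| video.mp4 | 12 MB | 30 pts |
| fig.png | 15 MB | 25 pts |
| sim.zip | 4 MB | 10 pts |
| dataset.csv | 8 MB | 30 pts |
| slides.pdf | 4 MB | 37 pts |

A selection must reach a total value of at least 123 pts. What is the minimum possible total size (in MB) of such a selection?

31

Subsets with value ≥ 123, sorted by total size:
- demo.mov+video.mp4+dataset.csv+slides.pdf: size 31, value 128
- demo.mov+fig.png+dataset.csv+slides.pdf: size 34, value 123
Minimum size: 31 MB.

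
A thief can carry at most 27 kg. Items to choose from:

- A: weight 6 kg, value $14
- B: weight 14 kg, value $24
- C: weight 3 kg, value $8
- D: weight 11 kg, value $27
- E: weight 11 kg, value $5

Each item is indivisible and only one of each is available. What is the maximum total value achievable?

$51

This is a 0/1 knapsack; check combinations near the capacity.
- B+D: weight 14+11=25, value 24+27=51
- A+C+D: weight 6+3+11=20, value 14+8+27=49
- A+B+C: weight 6+14+3=23, value 14+24+8=46
- A+D: weight 6+11=17, value 14+27=41
Best: $51.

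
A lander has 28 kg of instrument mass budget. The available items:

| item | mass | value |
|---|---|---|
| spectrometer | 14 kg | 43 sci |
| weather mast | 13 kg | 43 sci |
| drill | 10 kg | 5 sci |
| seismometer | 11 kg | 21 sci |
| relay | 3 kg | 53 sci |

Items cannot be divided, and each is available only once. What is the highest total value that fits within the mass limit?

Check high-value combinations within 28 kg:
- weather mast+seismometer+relay: mass 13+11+3=27, value 43+21+53=117
- spectrometer+seismometer+relay: mass 14+11+3=28, value 43+21+53=117
- weather mast+drill+relay: mass 13+10+3=26, value 43+5+53=101
Best: 117 sci.

117 sci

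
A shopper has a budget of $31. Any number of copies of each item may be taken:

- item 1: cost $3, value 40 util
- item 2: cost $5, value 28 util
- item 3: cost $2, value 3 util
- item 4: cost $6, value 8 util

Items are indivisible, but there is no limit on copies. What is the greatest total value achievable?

400 util

Best value-per-unit is item 1 at 40/3, and filling with it alone uses cost 10×3=30. No mix of the others beats 10×40 = 400.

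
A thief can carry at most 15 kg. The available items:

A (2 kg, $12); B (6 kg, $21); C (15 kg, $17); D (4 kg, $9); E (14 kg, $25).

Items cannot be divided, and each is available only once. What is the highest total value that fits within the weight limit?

$42

Check high-value combinations within 15 kg:
- A+B+D: weight 2+6+4=12, value 12+21+9=42
- A+B: weight 2+6=8, value 12+21=33
- B+D: weight 6+4=10, value 21+9=30
- E: weight 14, value 25
Best: $42.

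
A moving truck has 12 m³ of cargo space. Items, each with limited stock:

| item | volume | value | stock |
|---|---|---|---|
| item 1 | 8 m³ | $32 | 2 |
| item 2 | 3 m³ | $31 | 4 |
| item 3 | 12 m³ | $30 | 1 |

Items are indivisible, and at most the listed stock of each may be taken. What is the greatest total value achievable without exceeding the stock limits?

Top feasible selections:
- 4×item 2: volume 12, value 124
- 3×item 2: volume 9, value 93
- 1×item 1 + 1×item 2: volume 11, value 63
- 2×item 2: volume 6, value 62
Best: $124.

$124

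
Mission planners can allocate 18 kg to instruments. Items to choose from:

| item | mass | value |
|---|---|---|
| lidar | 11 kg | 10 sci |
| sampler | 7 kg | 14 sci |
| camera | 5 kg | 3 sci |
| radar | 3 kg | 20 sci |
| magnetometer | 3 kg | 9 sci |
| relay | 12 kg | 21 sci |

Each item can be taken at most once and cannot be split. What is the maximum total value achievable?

50 sci

Check high-value combinations within 18 kg:
- radar+magnetometer+relay: mass 3+3+12=18, value 20+9+21=50
- sampler+camera+radar+magnetometer: mass 7+5+3+3=18, value 14+3+20+9=46
- sampler+radar+magnetometer: mass 7+3+3=13, value 14+20+9=43
- radar+relay: mass 3+12=15, value 20+21=41
- lidar+radar+magnetometer: mass 11+3+3=17, value 10+20+9=39
Best: 50 sci.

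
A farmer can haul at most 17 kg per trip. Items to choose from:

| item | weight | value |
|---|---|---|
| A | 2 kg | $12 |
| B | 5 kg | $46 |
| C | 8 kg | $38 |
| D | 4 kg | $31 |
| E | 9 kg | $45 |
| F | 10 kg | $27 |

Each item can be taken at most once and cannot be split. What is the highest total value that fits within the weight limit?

Check high-value combinations within 17 kg:
- B+C+D: weight 5+8+4=17, value 46+38+31=115
- A+B+E: weight 2+5+9=16, value 12+46+45=103
- A+B+C: weight 2+5+8=15, value 12+46+38=96
- B+E: weight 5+9=14, value 46+45=91
Best: $115.

$115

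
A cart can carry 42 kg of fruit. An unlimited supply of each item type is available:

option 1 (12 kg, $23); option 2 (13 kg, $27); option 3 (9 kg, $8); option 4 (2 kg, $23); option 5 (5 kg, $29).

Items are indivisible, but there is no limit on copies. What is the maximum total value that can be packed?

$483

Best value-per-unit is option 4 at 23/2, and filling with it alone uses weight 21×2=42. No mix of the others beats 21×23 = 483.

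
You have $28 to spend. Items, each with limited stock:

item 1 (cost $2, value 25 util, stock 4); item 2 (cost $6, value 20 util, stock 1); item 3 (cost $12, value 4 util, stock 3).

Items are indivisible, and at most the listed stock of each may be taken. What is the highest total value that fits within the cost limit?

Top feasible selections:
- 4×item 1 + 1×item 2 + 1×item 3: cost 26, value 124
- 4×item 1 + 1×item 2: cost 14, value 120
- 4×item 1 + 1×item 3: cost 20, value 104
Best: 124 util.

124 util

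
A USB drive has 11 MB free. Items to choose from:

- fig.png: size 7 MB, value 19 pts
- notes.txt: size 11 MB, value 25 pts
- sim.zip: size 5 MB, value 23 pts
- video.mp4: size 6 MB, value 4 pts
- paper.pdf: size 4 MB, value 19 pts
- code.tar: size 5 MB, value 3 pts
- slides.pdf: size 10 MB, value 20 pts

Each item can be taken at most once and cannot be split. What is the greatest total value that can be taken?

Check high-value combinations within 11 MB:
- sim.zip+paper.pdf: size 5+4=9, value 23+19=42
- fig.png+paper.pdf: size 7+4=11, value 19+19=38
- sim.zip+video.mp4: size 5+6=11, value 23+4=27
Best: 42 pts.

42 pts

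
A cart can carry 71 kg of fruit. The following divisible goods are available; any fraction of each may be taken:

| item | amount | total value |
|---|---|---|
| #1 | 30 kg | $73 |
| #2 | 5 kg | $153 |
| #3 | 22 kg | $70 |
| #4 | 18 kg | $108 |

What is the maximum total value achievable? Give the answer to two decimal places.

Take in order of value per unit:
- #2 (153/5 per unit): all 5 → value 153, running total 153.00
- #4 (108/18 per unit): all 18 → value 108, running total 261.00
- #3 (70/22 per unit): all 22 → value 70, running total 331.00
- #1 (73/30 per unit): 26 of 30 → value 26×73/30 = 63.2667, running total 394.27
Total 394.27.

394.27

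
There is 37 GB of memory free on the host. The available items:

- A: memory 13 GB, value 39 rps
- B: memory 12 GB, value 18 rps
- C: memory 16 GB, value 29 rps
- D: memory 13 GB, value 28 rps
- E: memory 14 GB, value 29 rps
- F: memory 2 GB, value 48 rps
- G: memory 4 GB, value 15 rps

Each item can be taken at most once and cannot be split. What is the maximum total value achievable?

This is a 0/1 knapsack; check combinations near the capacity.
- A+E+F+G: memory 13+14+2+4=33, value 39+29+48+15=131
- A+C+F+G: memory 13+16+2+4=35, value 39+29+48+15=131
- A+D+F+G: memory 13+13+2+4=32, value 39+28+48+15=130
- C+E+F+G: memory 16+14+2+4=36, value 29+29+48+15=121
Best: 131 rps.

131 rps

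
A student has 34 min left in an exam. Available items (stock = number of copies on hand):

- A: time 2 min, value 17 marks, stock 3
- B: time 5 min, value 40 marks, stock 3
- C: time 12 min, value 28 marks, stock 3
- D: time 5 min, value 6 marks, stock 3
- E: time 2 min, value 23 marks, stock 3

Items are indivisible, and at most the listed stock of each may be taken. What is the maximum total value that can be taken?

246 marks

Top feasible selections:
- 3×A + 3×B + 1×D + 3×E: time 32, value 246
- 3×A + 3×B + 3×E: time 27, value 240
- 2×A + 3×B + 1×D + 3×E: time 30, value 229
- 3×A + 2×B + 1×C + 3×E: time 34, value 228
Best: 246 marks.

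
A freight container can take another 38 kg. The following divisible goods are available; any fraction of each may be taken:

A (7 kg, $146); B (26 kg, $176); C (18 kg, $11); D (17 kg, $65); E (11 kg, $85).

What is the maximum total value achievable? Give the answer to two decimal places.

Take in order of value per unit:
- A (146/7 per unit): all 7 → value 146, running total 146.00
- E (85/11 per unit): all 11 → value 85, running total 231.00
- B (176/26 per unit): 20 of 26 → value 20×176/26 = 135.3846, running total 366.38
Total 366.38.

366.38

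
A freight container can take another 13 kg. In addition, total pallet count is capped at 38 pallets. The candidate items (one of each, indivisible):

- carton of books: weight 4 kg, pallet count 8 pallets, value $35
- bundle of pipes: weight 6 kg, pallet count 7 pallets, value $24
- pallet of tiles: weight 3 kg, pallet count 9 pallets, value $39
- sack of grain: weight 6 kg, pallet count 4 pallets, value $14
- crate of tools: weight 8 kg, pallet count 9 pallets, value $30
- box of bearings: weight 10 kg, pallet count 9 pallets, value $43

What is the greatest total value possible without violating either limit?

$98

Feasible sets respecting both limits:
- carton of books+bundle of pipes+pallet of tiles: weight 13, pallet count 24, value 98
- carton of books+pallet of tiles+sack of grain: weight 13, pallet count 21, value 88
- pallet of tiles+box of bearings: weight 13, pallet count 18, value 82
- carton of books+pallet of tiles: weight 7, pallet count 17, value 74
Best: $98.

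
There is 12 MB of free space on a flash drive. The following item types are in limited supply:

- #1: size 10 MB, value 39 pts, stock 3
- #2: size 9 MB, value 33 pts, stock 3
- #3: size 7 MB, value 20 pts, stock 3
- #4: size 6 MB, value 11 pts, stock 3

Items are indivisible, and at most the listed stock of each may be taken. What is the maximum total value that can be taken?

Best selections within size 12 and stock limits:
- 1×#1: size 10, value 39
- 1×#2: size 9, value 33
- 2×#4: size 12, value 22
Best: 39 pts.

39 pts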